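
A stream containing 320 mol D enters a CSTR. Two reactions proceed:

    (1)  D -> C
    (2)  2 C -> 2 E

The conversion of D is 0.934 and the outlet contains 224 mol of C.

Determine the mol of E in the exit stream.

Conversion of D: D consumed = 1ξ₁ = 0.934 × 320 → ξ₁ = 298.9 mol.
C balance: n_C = 0 + 1ξ₁ − 2ξ₂ = 224 → ξ₂ = (1·298.9 − 224)/2 = 37.44 mol.
Outlet amounts (n = n₀ + Σ ν·ξ):
  D: 320 − 1(298.9) = 21.12
  C: 0 + 1(298.9) − 2(37.44) = 224
  E: 0 + 2(37.44) = 74.88

74.9 mol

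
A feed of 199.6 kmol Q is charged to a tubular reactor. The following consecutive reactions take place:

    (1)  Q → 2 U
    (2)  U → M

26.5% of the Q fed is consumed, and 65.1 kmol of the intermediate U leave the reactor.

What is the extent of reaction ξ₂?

ξ₂ = 40.7 kmol

Conversion of Q: Q consumed = 1ξ₁ = 0.265 × 199.6 → ξ₁ = 52.89 kmol.
U balance: n_U = 0 + 2ξ₁ − 1ξ₂ = 65.1 → ξ₂ = (2·52.89 − 65.1)/1 = 40.69 kmol.
Outlet amounts (n = n₀ + Σ ν·ξ):
  Q: 199.6 − 1(52.89) = 146.7
  U: 0 + 2(52.89) − 1(40.69) = 65.1
  M: 0 + 1(40.69) = 40.69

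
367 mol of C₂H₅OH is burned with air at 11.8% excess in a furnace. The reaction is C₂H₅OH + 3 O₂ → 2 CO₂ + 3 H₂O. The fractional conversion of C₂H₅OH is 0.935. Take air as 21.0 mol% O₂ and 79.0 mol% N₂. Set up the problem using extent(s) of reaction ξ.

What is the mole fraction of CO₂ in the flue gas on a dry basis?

0.124

Stoichiometric O₂ = 3 × 367 = 1101 mol; O₂ fed = 1101 × 1.118 = 1231 mol.
N₂ fed = 1231 × 79/21 = 4631 mol.
Fuel reacted = 0.935 × 367 → ξ = 343.1 mol.
Outlet (n = n₀ + ν ξ):
  C₂H₅OH: 367 − 1(343.1) = 23.85
  O₂: 1231 − 3(343.1) = 201.5
  N₂: 4631 (inert)
  CO₂: 0 + 2(343.1) = 686.3
  H₂O: 0 + 3(343.1) = 1029
Dry total = 5542 mol; y_CO₂ (dry) = 686.3 / 5542 = 0.1238.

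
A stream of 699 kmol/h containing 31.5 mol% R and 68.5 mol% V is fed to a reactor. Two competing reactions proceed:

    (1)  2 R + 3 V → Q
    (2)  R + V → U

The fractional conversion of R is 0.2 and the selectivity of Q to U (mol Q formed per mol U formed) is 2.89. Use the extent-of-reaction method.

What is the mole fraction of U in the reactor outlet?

Conversion of R: R consumed = 0.2 × 220.2 = 44.04 kmol/h = 2ξ₁ + 1ξ₂.
Selectivity: 1ξ₁ / (1ξ₂) = 2.89 → ξ₁ = 2.89 ξ₂.
Substitute: (2·2.89 + 1) ξ₂ = 44.04 → ξ₂ = 6.495 kmol/h, ξ₁ = 18.77 kmol/h.
Outlet amounts (n = n₀ + Σ ν·ξ):
  R: 220.2 − 2(18.77) − 1(6.495) = 176.1
  V: 478.8 − 3(18.77) − 1(6.495) = 416
  Q: 0 + 1(18.77) = 18.77
  U: 0 + 1(6.495) = 6.495
Total out = 617.4 kmol/h; y_U = 6.495 / 617.4 = 0.01052.

0.0105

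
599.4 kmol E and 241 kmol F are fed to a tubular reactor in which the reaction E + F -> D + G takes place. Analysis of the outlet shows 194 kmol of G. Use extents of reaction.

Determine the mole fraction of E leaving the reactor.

For G: n = n₀ + 1ξ → 194 = 0 + 1ξ, giving ξ = 194 kmol.
Outlet amounts (n = n₀ + ν ξ):
  E: 599.4 − 1(194) = 405.4
  F: 241 − 1(194) = 47
  D: 0 + 1(194) = 194
  G: 0 + 1(194) = 194
Total out = 840.4 kmol; y_E = 405.4 / 840.4 = 0.4824.

0.482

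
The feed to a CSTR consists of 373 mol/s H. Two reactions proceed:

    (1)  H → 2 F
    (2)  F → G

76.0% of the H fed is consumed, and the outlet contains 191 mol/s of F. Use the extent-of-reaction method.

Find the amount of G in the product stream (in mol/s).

376 mol/s

Conversion of H: H consumed = 1ξ₁ = 0.76 × 373 → ξ₁ = 283.5 mol/s.
F balance: n_F = 0 + 2ξ₁ − 1ξ₂ = 191 → ξ₂ = (2·283.5 − 191)/1 = 376 mol/s.
Outlet amounts (n = n₀ + Σ ν·ξ):
  H: 373 − 1(283.5) = 89.52
  F: 0 + 2(283.5) − 1(376) = 191
  G: 0 + 1(376) = 376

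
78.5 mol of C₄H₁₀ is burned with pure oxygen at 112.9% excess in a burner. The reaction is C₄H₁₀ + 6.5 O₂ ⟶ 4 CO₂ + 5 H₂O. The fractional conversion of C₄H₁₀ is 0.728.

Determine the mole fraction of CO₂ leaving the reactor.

Stoichiometric O₂ = 6.5 × 78.5 = 510.2 mol; O₂ fed = 510.2 × 2.129 = 1086 mol.
Fuel reacted = 0.728 × 78.5 → ξ = 57.15 mol.
Outlet (n = n₀ + ν ξ):
  C₄H₁₀: 78.5 − 1(57.15) = 21.35
  O₂: 1086 − 6.5(57.15) = 714.9
  CO₂: 0 + 4(57.15) = 228.6
  H₂O: 0 + 5(57.15) = 285.7
Total out = 1251 mol; y_CO₂ = 228.6 / 1251 = 0.1828.

0.183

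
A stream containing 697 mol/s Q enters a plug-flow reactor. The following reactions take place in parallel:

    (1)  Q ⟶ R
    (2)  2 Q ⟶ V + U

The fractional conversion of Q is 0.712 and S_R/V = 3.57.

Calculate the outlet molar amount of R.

318 mol/s

Conversion of Q: Q consumed = 0.712 × 697 = 496.3 mol/s = 1ξ₁ + 2ξ₂.
Selectivity: 1ξ₁ / (1ξ₂) = 3.57 → ξ₁ = 3.57 ξ₂.
Substitute: (1·3.57 + 2) ξ₂ = 496.3 → ξ₂ = 89.1 mol/s, ξ₁ = 318.1 mol/s.
Outlet amounts (n = n₀ + Σ ν·ξ):
  Q: 697 − 1(318.1) − 2(89.1) = 200.7
  R: 0 + 1(318.1) = 318.1
  V: 0 + 1(89.1) = 89.1
  U: 0 + 1(89.1) = 89.1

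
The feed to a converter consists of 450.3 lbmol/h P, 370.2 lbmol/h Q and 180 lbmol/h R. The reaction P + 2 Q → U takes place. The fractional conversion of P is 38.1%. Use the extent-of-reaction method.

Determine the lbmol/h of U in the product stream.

172 lbmol/h

P reacted = 0.381 × 450.3 = 171.6 lbmol/h; ν_P = −1, so ξ = 171.6/1 = 171.6 lbmol/h.
Outlet amounts (n = n₀ + ν ξ):
  P: 450.3 − 1(171.6) = 278.7
  Q: 370.2 − 2(171.6) = 27.07
  U: 0 + 1(171.6) = 171.6
  R: 180 (inert)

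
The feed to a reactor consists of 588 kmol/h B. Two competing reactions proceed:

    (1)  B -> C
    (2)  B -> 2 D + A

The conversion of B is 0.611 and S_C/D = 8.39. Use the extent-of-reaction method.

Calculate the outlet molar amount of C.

Conversion of B: B consumed = 0.611 × 588 = 359.3 kmol/h = 1ξ₁ + 1ξ₂.
Selectivity: 1ξ₁ / (2ξ₂) = 8.39 → ξ₁ = 16.78 ξ₂.
Substitute: (1·16.78 + 1) ξ₂ = 359.3 → ξ₂ = 20.21 kmol/h, ξ₁ = 339.1 kmol/h.
Outlet amounts (n = n₀ + Σ ν·ξ):
  B: 588 − 1(339.1) − 1(20.21) = 228.7
  C: 0 + 1(339.1) = 339.1
  D: 0 + 2(20.21) = 40.41
  A: 0 + 1(20.21) = 20.21

339 kmol/h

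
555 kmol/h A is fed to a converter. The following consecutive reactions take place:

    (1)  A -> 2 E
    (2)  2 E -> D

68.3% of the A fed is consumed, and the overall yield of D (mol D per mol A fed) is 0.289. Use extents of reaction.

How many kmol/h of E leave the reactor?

437 kmol/h

Conversion of A: A consumed = 1ξ₁ = 0.683 × 555 → ξ₁ = 379.1 kmol/h.
Yield of D: 1ξ₂ / 555 = 0.289 → ξ₂ = 160.4 kmol/h.
Outlet amounts (n = n₀ + Σ ν·ξ):
  A: 555 − 1(379.1) = 175.9
  E: 0 + 2(379.1) − 2(160.4) = 437.3
  D: 0 + 1(160.4) = 160.4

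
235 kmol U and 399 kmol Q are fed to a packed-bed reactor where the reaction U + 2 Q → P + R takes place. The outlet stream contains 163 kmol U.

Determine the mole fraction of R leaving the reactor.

For U: n = n₀ − 1ξ → 163 = 235 − 1ξ, giving ξ = 72 kmol.
Outlet amounts (n = n₀ + ν ξ):
  U: 235 − 1(72) = 163
  Q: 399 − 2(72) = 255
  P: 0 + 1(72) = 72
  R: 0 + 1(72) = 72
Total out = 562 kmol; y_R = 72 / 562 = 0.1281.

0.128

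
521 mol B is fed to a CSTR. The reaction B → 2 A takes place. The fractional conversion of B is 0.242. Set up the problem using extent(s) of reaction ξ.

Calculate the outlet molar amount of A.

252 mol

B reacted = 0.242 × 521 = 126.1 mol; ν_B = −1, so ξ = 126.1/1 = 126.1 mol.
Outlet amounts (n = n₀ + ν ξ):
  B: 521 − 1(126.1) = 394.9
  A: 0 + 2(126.1) = 252.2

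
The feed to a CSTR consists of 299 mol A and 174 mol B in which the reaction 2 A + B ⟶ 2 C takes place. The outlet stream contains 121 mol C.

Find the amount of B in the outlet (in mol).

114 mol

For C: n = n₀ + 2ξ → 121 = 0 + 2ξ, giving ξ = 60.5 mol.
Outlet amounts (n = n₀ + ν ξ):
  A: 299 − 2(60.5) = 178
  B: 174 − 1(60.5) = 113.5
  C: 0 + 2(60.5) = 121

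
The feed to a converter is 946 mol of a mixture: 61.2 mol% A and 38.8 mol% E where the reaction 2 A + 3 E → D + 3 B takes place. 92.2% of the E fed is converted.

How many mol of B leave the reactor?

338 mol

E reacted = 0.922 × 367 = 338.4 mol; ν_E = −3, so ξ = 338.4/3 = 112.8 mol.
Outlet amounts (n = n₀ + ν ξ):
  A: 579 − 2(112.8) = 353.3
  E: 367 − 3(112.8) = 28.63
  D: 0 + 1(112.8) = 112.8
  B: 0 + 3(112.8) = 338.4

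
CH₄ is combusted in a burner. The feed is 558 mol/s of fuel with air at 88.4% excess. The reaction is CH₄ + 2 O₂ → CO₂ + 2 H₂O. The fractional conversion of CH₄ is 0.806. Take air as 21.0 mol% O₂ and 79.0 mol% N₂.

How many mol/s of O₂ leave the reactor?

Stoichiometric O₂ = 2 × 558 = 1116 mol/s; O₂ fed = 1116 × 1.884 = 2103 mol/s.
N₂ fed = 2103 × 79/21 = 7910 mol/s.
Fuel reacted = 0.806 × 558 → ξ = 449.7 mol/s.
Outlet (n = n₀ + ν ξ):
  CH₄: 558 − 1(449.7) = 108.3
  O₂: 2103 − 2(449.7) = 1203
  N₂: 7910 (inert)
  CO₂: 0 + 1(449.7) = 449.7
  H₂O: 0 + 2(449.7) = 899.5

1200 mol/s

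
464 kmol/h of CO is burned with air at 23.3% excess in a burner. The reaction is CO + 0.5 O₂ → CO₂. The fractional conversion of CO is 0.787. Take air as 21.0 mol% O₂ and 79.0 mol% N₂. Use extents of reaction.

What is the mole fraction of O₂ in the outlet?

Stoichiometric O₂ = 0.5 × 464 = 232 kmol/h; O₂ fed = 232 × 1.233 = 286.1 kmol/h.
N₂ fed = 286.1 × 79/21 = 1076 kmol/h.
Fuel reacted = 0.787 × 464 → ξ = 365.2 kmol/h.
Outlet (n = n₀ + ν ξ):
  CO: 464 − 1(365.2) = 98.83
  O₂: 286.1 − 0.5(365.2) = 103.5
  N₂: 1076 (inert)
  CO₂: 0 + 1(365.2) = 365.2
Total out = 1644 kmol/h; y_O₂ = 103.5 / 1644 = 0.06295.

0.063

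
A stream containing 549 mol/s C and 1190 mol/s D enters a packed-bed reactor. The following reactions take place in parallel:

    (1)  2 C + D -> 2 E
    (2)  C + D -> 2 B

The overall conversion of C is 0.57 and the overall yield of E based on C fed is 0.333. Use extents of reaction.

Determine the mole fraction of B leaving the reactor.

0.158

Yield of E: 2ξ₁ / 549 = 0.333 → ξ₁ = 91.41 mol/s.
Conversion of C: 2ξ₁ + 1ξ₂ = 0.57 × 549 = 312.9 → ξ₂ = 130.1 mol/s.
Outlet amounts (n = n₀ + Σ ν·ξ):
  C: 549 − 2(91.41) − 1(130.1) = 236.1
  D: 1190 − 1(91.41) − 1(130.1) = 968.5
  E: 0 + 2(91.41) = 182.8
  B: 0 + 2(130.1) = 260.2
Total out = 1648 mol/s; y_B = 260.2 / 1648 = 0.1579.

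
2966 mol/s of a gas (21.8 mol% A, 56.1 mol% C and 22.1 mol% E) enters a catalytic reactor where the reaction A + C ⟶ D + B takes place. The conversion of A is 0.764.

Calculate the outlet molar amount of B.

A reacted = 0.764 × 646.6 = 494 mol/s; ν_A = −1, so ξ = 494/1 = 494 mol/s.
Outlet amounts (n = n₀ + ν ξ):
  A: 646.6 − 1(494) = 152.6
  C: 1664 − 1(494) = 1170
  D: 0 + 1(494) = 494
  B: 0 + 1(494) = 494
  E: 655.5 (inert)

494 mol/s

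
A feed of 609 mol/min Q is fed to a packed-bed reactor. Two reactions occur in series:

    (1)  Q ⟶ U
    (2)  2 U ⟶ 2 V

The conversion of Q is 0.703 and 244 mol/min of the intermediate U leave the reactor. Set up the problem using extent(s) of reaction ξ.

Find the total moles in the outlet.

609 mol/min

Conversion of Q: Q consumed = 1ξ₁ = 0.703 × 609 → ξ₁ = 428.1 mol/min.
U balance: n_U = 0 + 1ξ₁ − 2ξ₂ = 244 → ξ₂ = (1·428.1 − 244)/2 = 92.06 mol/min.
Outlet amounts (n = n₀ + Σ ν·ξ):
  Q: 609 − 1(428.1) = 180.9
  U: 0 + 1(428.1) − 2(92.06) = 244
  V: 0 + 2(92.06) = 184.1
Total out = 180.9 + 244 + 184.1 = 609 mol/min.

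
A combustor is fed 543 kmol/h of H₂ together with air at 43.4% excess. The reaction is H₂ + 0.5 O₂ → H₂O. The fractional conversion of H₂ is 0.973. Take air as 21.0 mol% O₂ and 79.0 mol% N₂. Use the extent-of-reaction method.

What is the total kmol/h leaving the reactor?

Stoichiometric O₂ = 0.5 × 543 = 271.5 kmol/h; O₂ fed = 271.5 × 1.434 = 389.3 kmol/h.
N₂ fed = 389.3 × 79/21 = 1465 kmol/h.
Fuel reacted = 0.973 × 543 → ξ = 528.3 kmol/h.
Outlet (n = n₀ + ν ξ):
  H₂: 543 − 1(528.3) = 14.66
  O₂: 389.3 − 0.5(528.3) = 125.2
  N₂: 1465 (inert)
  H₂O: 0 + 1(528.3) = 528.3
Total out = 14.66 + 125.2 + 1465 + 528.3 = 2133 kmol/h.

2130 kmol/h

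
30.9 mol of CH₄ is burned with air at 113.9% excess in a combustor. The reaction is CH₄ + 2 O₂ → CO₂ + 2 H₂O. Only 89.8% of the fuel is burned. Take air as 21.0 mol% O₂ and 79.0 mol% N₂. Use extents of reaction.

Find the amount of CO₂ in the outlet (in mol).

27.7 mol

Stoichiometric O₂ = 2 × 30.9 = 61.8 mol; O₂ fed = 61.8 × 2.139 = 132.2 mol.
N₂ fed = 132.2 × 79/21 = 497.3 mol.
Fuel reacted = 0.898 × 30.9 → ξ = 27.75 mol.
Outlet (n = n₀ + ν ξ):
  CH₄: 30.9 − 1(27.75) = 3.152
  O₂: 132.2 − 2(27.75) = 76.69
  N₂: 497.3 (inert)
  CO₂: 0 + 1(27.75) = 27.75
  H₂O: 0 + 2(27.75) = 55.5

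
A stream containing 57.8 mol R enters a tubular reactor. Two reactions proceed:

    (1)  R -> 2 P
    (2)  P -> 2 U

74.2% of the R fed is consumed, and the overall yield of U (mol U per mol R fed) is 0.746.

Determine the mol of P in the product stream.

Conversion of R: R consumed = 1ξ₁ = 0.742 × 57.8 → ξ₁ = 42.89 mol.
Yield of U: 2ξ₂ / 57.8 = 0.746 → ξ₂ = 21.56 mol.
Outlet amounts (n = n₀ + Σ ν·ξ):
  R: 57.8 − 1(42.89) = 14.91
  P: 0 + 2(42.89) − 1(21.56) = 64.22
  U: 0 + 2(21.56) = 43.12

64.2 mol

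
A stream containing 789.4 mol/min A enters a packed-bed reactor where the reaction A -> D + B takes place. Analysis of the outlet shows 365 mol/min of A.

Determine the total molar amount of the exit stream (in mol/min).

1210 mol/min

For A: n = n₀ − 1ξ → 365 = 789.4 − 1ξ, giving ξ = 424.4 mol/min.
Outlet amounts (n = n₀ + ν ξ):
  A: 789.4 − 1(424.4) = 365
  D: 0 + 1(424.4) = 424.4
  B: 0 + 1(424.4) = 424.4
Total out = 365 + 424.4 + 424.4 = 1214 mol/min.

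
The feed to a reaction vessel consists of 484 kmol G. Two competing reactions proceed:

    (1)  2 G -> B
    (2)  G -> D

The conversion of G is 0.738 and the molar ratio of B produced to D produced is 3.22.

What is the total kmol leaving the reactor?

Conversion of G: G consumed = 0.738 × 484 = 357.2 kmol = 2ξ₁ + 1ξ₂.
Selectivity: 1ξ₁ / (1ξ₂) = 3.22 → ξ₁ = 3.22 ξ₂.
Substitute: (2·3.22 + 1) ξ₂ = 357.2 → ξ₂ = 48.01 kmol, ξ₁ = 154.6 kmol.
Outlet amounts (n = n₀ + Σ ν·ξ):
  G: 484 − 2(154.6) − 1(48.01) = 126.8
  B: 0 + 1(154.6) = 154.6
  D: 0 + 1(48.01) = 48.01
Total out = 126.8 + 154.6 + 48.01 = 329.4 kmol.

329 kmol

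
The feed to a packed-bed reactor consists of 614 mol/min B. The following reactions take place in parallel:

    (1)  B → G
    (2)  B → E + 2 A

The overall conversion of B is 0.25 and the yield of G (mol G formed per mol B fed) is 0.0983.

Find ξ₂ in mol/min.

ξ₂ = 93.1 mol/min

Yield of G: 1ξ₁ / 614 = 0.0983 → ξ₁ = 60.36 mol/min.
Conversion of B: 1ξ₁ + 1ξ₂ = 0.25 × 614 = 153.5 → ξ₂ = 93.14 mol/min.
Outlet amounts (n = n₀ + Σ ν·ξ):
  B: 614 − 1(60.36) − 1(93.14) = 460.5
  G: 0 + 1(60.36) = 60.36
  E: 0 + 1(93.14) = 93.14
  A: 0 + 2(93.14) = 186.3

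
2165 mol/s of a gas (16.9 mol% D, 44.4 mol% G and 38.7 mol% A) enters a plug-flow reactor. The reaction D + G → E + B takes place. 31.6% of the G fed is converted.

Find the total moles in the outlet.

2160 mol/s

G reacted = 0.316 × 961.3 = 303.8 mol/s; ν_G = −1, so ξ = 303.8/1 = 303.8 mol/s.
Outlet amounts (n = n₀ + ν ξ):
  D: 365.9 − 1(303.8) = 62.13
  G: 961.3 − 1(303.8) = 657.5
  E: 0 + 1(303.8) = 303.8
  B: 0 + 1(303.8) = 303.8
  A: 837.9 (inert)
Total out = 62.13 + 657.5 + 303.8 + 303.8 + 837.9 = 2165 mol/s.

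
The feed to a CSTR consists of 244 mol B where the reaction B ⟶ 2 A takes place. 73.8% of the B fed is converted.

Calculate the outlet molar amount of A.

B reacted = 0.738 × 244 = 180.1 mol; ν_B = −1, so ξ = 180.1/1 = 180.1 mol.
Outlet amounts (n = n₀ + ν ξ):
  B: 244 − 1(180.1) = 63.93
  A: 0 + 2(180.1) = 360.1

360 mol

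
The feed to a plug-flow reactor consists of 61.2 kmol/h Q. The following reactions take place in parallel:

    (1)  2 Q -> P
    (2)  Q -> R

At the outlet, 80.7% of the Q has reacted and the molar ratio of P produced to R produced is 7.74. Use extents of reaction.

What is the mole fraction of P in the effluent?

0.61

Conversion of Q: Q consumed = 0.807 × 61.2 = 49.39 kmol/h = 2ξ₁ + 1ξ₂.
Selectivity: 1ξ₁ / (1ξ₂) = 7.74 → ξ₁ = 7.74 ξ₂.
Substitute: (2·7.74 + 1) ξ₂ = 49.39 → ξ₂ = 2.997 kmol/h, ξ₁ = 23.2 kmol/h.
Outlet amounts (n = n₀ + Σ ν·ξ):
  Q: 61.2 − 2(23.2) − 1(2.997) = 11.81
  P: 0 + 1(23.2) = 23.2
  R: 0 + 1(2.997) = 2.997
Total out = 38 kmol/h; y_P = 23.2 / 38 = 0.6103.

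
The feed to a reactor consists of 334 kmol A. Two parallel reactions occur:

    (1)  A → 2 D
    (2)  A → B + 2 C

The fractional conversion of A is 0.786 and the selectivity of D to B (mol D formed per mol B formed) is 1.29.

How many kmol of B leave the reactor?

Conversion of A: A consumed = 0.786 × 334 = 262.5 kmol = 1ξ₁ + 1ξ₂.
Selectivity: 2ξ₁ / (1ξ₂) = 1.29 → ξ₁ = 0.645 ξ₂.
Substitute: (1·0.645 + 1) ξ₂ = 262.5 → ξ₂ = 159.6 kmol, ξ₁ = 102.9 kmol.
Outlet amounts (n = n₀ + Σ ν·ξ):
  A: 334 − 1(102.9) − 1(159.6) = 71.48
  D: 0 + 2(102.9) = 205.9
  B: 0 + 1(159.6) = 159.6
  C: 0 + 2(159.6) = 319.2

160 kmol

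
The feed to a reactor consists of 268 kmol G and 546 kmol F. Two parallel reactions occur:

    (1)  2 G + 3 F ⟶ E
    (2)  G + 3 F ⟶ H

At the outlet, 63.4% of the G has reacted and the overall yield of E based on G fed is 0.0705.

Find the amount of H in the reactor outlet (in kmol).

Yield of E: 1ξ₁ / 268 = 0.0705 → ξ₁ = 18.89 kmol.
Conversion of G: 2ξ₁ + 1ξ₂ = 0.634 × 268 = 169.9 → ξ₂ = 132.1 kmol.
Outlet amounts (n = n₀ + Σ ν·ξ):
  G: 268 − 2(18.89) − 1(132.1) = 98.09
  F: 546 − 3(18.89) − 3(132.1) = 92.95
  E: 0 + 1(18.89) = 18.89
  H: 0 + 1(132.1) = 132.1

132 kmol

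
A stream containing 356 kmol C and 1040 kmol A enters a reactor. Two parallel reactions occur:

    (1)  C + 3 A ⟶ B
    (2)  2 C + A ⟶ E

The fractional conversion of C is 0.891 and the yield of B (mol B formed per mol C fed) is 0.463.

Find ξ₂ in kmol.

Yield of B: 1ξ₁ / 356 = 0.463 → ξ₁ = 164.8 kmol.
Conversion of C: 1ξ₁ + 2ξ₂ = 0.891 × 356 = 317.2 → ξ₂ = 76.18 kmol.
Outlet amounts (n = n₀ + Σ ν·ξ):
  C: 356 − 1(164.8) − 2(76.18) = 38.8
  A: 1040 − 3(164.8) − 1(76.18) = 469.3
  B: 0 + 1(164.8) = 164.8
  E: 0 + 1(76.18) = 76.18

ξ₂ = 76.2 kmol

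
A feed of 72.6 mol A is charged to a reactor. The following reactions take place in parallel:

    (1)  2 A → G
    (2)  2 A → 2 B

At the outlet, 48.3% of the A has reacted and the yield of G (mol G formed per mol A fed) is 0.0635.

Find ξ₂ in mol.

ξ₂ = 12.9 mol

Yield of G: 1ξ₁ / 72.6 = 0.0635 → ξ₁ = 4.61 mol.
Conversion of A: 2ξ₁ + 2ξ₂ = 0.483 × 72.6 = 35.07 → ξ₂ = 12.92 mol.
Outlet amounts (n = n₀ + Σ ν·ξ):
  A: 72.6 − 2(4.61) − 2(12.92) = 37.53
  G: 0 + 1(4.61) = 4.61
  B: 0 + 2(12.92) = 25.85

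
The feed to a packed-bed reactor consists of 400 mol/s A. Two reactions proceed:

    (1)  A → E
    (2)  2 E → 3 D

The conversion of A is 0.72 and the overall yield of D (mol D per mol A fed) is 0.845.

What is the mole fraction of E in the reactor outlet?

0.122

Conversion of A: A consumed = 1ξ₁ = 0.72 × 400 → ξ₁ = 288 mol/s.
Yield of D: 3ξ₂ / 400 = 0.845 → ξ₂ = 112.7 mol/s.
Outlet amounts (n = n₀ + Σ ν·ξ):
  A: 400 − 1(288) = 112
  E: 0 + 1(288) − 2(112.7) = 62.67
  D: 0 + 3(112.7) = 338
Total out = 512.7 mol/s; y_E = 62.67 / 512.7 = 0.1222.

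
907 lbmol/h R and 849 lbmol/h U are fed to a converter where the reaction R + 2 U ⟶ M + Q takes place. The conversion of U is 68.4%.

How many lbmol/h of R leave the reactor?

U reacted = 0.684 × 849 = 580.7 lbmol/h; ν_U = −2, so ξ = 580.7/2 = 290.4 lbmol/h.
Outlet amounts (n = n₀ + ν ξ):
  R: 907 − 1(290.4) = 616.6
  U: 849 − 2(290.4) = 268.3
  M: 0 + 1(290.4) = 290.4
  Q: 0 + 1(290.4) = 290.4

617 lbmol/h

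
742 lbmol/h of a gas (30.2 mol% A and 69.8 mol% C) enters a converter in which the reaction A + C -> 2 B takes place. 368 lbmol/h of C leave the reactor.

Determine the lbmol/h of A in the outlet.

74.2 lbmol/h

For C: n = n₀ − 1ξ → 368 = 517.9 − 1ξ, giving ξ = 149.9 lbmol/h.
Outlet amounts (n = n₀ + ν ξ):
  A: 224.1 − 1(149.9) = 74.17
  C: 517.9 − 1(149.9) = 368
  B: 0 + 2(149.9) = 299.8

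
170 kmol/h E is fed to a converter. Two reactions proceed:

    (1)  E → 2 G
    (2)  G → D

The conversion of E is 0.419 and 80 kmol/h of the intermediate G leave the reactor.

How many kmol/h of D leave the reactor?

Conversion of E: E consumed = 1ξ₁ = 0.419 × 170 → ξ₁ = 71.23 kmol/h.
G balance: n_G = 0 + 2ξ₁ − 1ξ₂ = 80 → ξ₂ = (2·71.23 − 80)/1 = 62.46 kmol/h.
Outlet amounts (n = n₀ + Σ ν·ξ):
  E: 170 − 1(71.23) = 98.77
  G: 0 + 2(71.23) − 1(62.46) = 80
  D: 0 + 1(62.46) = 62.46

62.5 kmol/h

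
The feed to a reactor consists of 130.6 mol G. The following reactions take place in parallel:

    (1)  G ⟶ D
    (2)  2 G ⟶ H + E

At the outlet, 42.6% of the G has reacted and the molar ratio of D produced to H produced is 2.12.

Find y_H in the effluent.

0.103

Conversion of G: G consumed = 0.426 × 130.6 = 55.64 mol = 1ξ₁ + 2ξ₂.
Selectivity: 1ξ₁ / (1ξ₂) = 2.12 → ξ₁ = 2.12 ξ₂.
Substitute: (1·2.12 + 2) ξ₂ = 55.64 → ξ₂ = 13.5 mol, ξ₁ = 28.63 mol.
Outlet amounts (n = n₀ + Σ ν·ξ):
  G: 130.6 − 1(28.63) − 2(13.5) = 74.96
  D: 0 + 1(28.63) = 28.63
  H: 0 + 1(13.5) = 13.5
  E: 0 + 1(13.5) = 13.5
Total out = 130.6 mol; y_H = 13.5 / 130.6 = 0.1034.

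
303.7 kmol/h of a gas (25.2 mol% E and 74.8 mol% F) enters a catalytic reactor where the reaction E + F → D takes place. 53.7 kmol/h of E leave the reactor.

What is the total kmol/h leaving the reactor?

For E: n = n₀ − 1ξ → 53.7 = 76.53 − 1ξ, giving ξ = 22.83 kmol/h.
Outlet amounts (n = n₀ + ν ξ):
  E: 76.53 − 1(22.83) = 53.7
  F: 227.2 − 1(22.83) = 204.3
  D: 0 + 1(22.83) = 22.83
Total out = 53.7 + 204.3 + 22.83 = 280.9 kmol/h.

281 kmol/h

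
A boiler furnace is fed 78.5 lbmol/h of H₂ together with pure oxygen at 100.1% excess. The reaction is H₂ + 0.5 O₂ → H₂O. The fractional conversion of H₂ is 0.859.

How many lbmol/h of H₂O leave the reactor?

67.4 lbmol/h

Stoichiometric O₂ = 0.5 × 78.5 = 39.25 lbmol/h; O₂ fed = 39.25 × 2.001 = 78.54 lbmol/h.
Fuel reacted = 0.859 × 78.5 → ξ = 67.43 lbmol/h.
Outlet (n = n₀ + ν ξ):
  H₂: 78.5 − 1(67.43) = 11.07
  O₂: 78.54 − 0.5(67.43) = 44.82
  H₂O: 0 + 1(67.43) = 67.43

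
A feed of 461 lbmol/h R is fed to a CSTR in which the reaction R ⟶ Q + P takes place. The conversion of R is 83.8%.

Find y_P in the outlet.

0.456

R reacted = 0.838 × 461 = 386.3 lbmol/h; ν_R = −1, so ξ = 386.3/1 = 386.3 lbmol/h.
Outlet amounts (n = n₀ + ν ξ):
  R: 461 − 1(386.3) = 74.68
  Q: 0 + 1(386.3) = 386.3
  P: 0 + 1(386.3) = 386.3
Total out = 847.3 lbmol/h; y_P = 386.3 / 847.3 = 0.4559.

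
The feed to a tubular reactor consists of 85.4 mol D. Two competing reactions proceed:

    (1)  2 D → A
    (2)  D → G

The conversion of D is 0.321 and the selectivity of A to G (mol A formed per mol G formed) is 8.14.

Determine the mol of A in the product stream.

12.9 mol

Conversion of D: D consumed = 0.321 × 85.4 = 27.41 mol = 2ξ₁ + 1ξ₂.
Selectivity: 1ξ₁ / (1ξ₂) = 8.14 → ξ₁ = 8.14 ξ₂.
Substitute: (2·8.14 + 1) ξ₂ = 27.41 → ξ₂ = 1.586 mol, ξ₁ = 12.91 mol.
Outlet amounts (n = n₀ + Σ ν·ξ):
  D: 85.4 − 2(12.91) − 1(1.586) = 57.99
  A: 0 + 1(12.91) = 12.91
  G: 0 + 1(1.586) = 1.586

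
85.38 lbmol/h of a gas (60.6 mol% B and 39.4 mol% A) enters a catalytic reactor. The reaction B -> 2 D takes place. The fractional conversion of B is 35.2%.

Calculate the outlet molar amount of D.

36.4 lbmol/h

B reacted = 0.352 × 51.74 = 18.21 lbmol/h; ν_B = −1, so ξ = 18.21/1 = 18.21 lbmol/h.
Outlet amounts (n = n₀ + ν ξ):
  B: 51.74 − 1(18.21) = 33.53
  D: 0 + 2(18.21) = 36.43
  A: 33.64 (inert)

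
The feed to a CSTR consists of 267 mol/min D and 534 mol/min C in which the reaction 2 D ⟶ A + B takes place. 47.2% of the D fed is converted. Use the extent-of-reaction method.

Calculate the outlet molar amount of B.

D reacted = 0.472 × 267 = 126 mol/min; ν_D = −2, so ξ = 126/2 = 63.01 mol/min.
Outlet amounts (n = n₀ + ν ξ):
  D: 267 − 2(63.01) = 141
  A: 0 + 1(63.01) = 63.01
  B: 0 + 1(63.01) = 63.01
  C: 534 (inert)

63 mol/min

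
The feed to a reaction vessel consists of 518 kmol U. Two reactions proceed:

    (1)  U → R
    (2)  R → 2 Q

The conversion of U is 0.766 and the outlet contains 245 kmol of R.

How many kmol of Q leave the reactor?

304 kmol

Conversion of U: U consumed = 1ξ₁ = 0.766 × 518 → ξ₁ = 396.8 kmol.
R balance: n_R = 0 + 1ξ₁ − 1ξ₂ = 245 → ξ₂ = (1·396.8 − 245)/1 = 151.8 kmol.
Outlet amounts (n = n₀ + Σ ν·ξ):
  U: 518 − 1(396.8) = 121.2
  R: 0 + 1(396.8) − 1(151.8) = 245
  Q: 0 + 2(151.8) = 303.6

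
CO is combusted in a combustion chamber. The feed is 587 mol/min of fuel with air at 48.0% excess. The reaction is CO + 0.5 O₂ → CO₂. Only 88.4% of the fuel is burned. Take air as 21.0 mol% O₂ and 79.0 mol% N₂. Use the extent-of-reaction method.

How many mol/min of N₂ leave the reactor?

Stoichiometric O₂ = 0.5 × 587 = 293.5 mol/min; O₂ fed = 293.5 × 1.480 = 434.4 mol/min.
N₂ fed = 434.4 × 79/21 = 1634 mol/min.
Fuel reacted = 0.884 × 587 → ξ = 518.9 mol/min.
Outlet (n = n₀ + ν ξ):
  CO: 587 − 1(518.9) = 68.09
  O₂: 434.4 − 0.5(518.9) = 174.9
  N₂: 1634 (inert)
  CO₂: 0 + 1(518.9) = 518.9

1630 mol/min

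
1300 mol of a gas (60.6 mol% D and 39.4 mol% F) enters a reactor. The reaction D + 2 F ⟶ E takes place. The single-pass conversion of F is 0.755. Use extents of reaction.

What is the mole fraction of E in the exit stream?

F reacted = 0.755 × 512.2 = 386.7 mol; ν_F = −2, so ξ = 386.7/2 = 193.4 mol.
Outlet amounts (n = n₀ + ν ξ):
  D: 787.8 − 1(193.4) = 594.4
  F: 512.2 − 2(193.4) = 125.5
  E: 0 + 1(193.4) = 193.4
Total out = 913.3 mol; y_E = 193.4 / 913.3 = 0.2117.

0.212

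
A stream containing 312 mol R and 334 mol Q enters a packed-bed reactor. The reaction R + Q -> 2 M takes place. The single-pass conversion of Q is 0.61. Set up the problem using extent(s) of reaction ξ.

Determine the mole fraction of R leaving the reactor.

Q reacted = 0.61 × 334 = 203.7 mol; ν_Q = −1, so ξ = 203.7/1 = 203.7 mol.
Outlet amounts (n = n₀ + ν ξ):
  R: 312 − 1(203.7) = 108.3
  Q: 334 − 1(203.7) = 130.3
  M: 0 + 2(203.7) = 407.5
Total out = 646 mol; y_R = 108.3 / 646 = 0.1676.

0.168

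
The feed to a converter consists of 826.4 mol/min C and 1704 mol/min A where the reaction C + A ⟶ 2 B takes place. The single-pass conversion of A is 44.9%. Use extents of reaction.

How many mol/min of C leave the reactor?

A reacted = 0.449 × 1704 = 765.1 mol/min; ν_A = −1, so ξ = 765.1/1 = 765.1 mol/min.
Outlet amounts (n = n₀ + ν ξ):
  C: 826.4 − 1(765.1) = 61.3
  A: 1704 − 1(765.1) = 938.9
  B: 0 + 2(765.1) = 1530

61.3 mol/min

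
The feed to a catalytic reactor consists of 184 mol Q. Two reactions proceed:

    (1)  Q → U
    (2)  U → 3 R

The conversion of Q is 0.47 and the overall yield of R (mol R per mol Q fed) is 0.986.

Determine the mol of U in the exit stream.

Conversion of Q: Q consumed = 1ξ₁ = 0.47 × 184 → ξ₁ = 86.48 mol.
Yield of R: 3ξ₂ / 184 = 0.986 → ξ₂ = 60.47 mol.
Outlet amounts (n = n₀ + Σ ν·ξ):
  Q: 184 − 1(86.48) = 97.52
  U: 0 + 1(86.48) − 1(60.47) = 26.01
  R: 0 + 3(60.47) = 181.4

26 mol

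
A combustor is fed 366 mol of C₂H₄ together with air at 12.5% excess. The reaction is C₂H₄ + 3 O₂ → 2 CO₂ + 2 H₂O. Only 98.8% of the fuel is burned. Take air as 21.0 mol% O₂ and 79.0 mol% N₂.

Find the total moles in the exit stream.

Stoichiometric O₂ = 3 × 366 = 1098 mol; O₂ fed = 1098 × 1.125 = 1235 mol.
N₂ fed = 1235 × 79/21 = 4647 mol.
Fuel reacted = 0.988 × 366 → ξ = 361.6 mol.
Outlet (n = n₀ + ν ξ):
  C₂H₄: 366 − 1(361.6) = 4.392
  O₂: 1235 − 3(361.6) = 150.4
  N₂: 4647 (inert)
  CO₂: 0 + 2(361.6) = 723.2
  H₂O: 0 + 2(361.6) = 723.2
Total out = 4.392 + 150.4 + 4647 + 723.2 + 723.2 = 6248 mol.

6250 mol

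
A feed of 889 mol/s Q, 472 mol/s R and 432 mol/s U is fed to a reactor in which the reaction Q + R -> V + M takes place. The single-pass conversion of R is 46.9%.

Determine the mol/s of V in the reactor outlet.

221 mol/s

R reacted = 0.469 × 472 = 221.4 mol/s; ν_R = −1, so ξ = 221.4/1 = 221.4 mol/s.
Outlet amounts (n = n₀ + ν ξ):
  Q: 889 − 1(221.4) = 667.6
  R: 472 − 1(221.4) = 250.6
  V: 0 + 1(221.4) = 221.4
  M: 0 + 1(221.4) = 221.4
  U: 432 (inert)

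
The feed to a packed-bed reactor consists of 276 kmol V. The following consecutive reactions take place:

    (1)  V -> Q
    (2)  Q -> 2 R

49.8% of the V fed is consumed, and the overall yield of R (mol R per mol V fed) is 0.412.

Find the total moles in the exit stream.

333 kmol

Conversion of V: V consumed = 1ξ₁ = 0.498 × 276 → ξ₁ = 137.4 kmol.
Yield of R: 2ξ₂ / 276 = 0.412 → ξ₂ = 56.86 kmol.
Outlet amounts (n = n₀ + Σ ν·ξ):
  V: 276 − 1(137.4) = 138.6
  Q: 0 + 1(137.4) − 1(56.86) = 80.59
  R: 0 + 2(56.86) = 113.7
Total out = 138.6 + 80.59 + 113.7 = 332.9 kmol.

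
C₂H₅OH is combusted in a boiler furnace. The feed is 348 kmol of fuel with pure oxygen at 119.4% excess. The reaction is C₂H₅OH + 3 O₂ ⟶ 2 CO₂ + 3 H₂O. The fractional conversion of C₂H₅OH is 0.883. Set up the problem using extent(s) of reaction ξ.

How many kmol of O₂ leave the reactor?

1370 kmol

Stoichiometric O₂ = 3 × 348 = 1044 kmol; O₂ fed = 1044 × 2.194 = 2291 kmol.
Fuel reacted = 0.883 × 348 → ξ = 307.3 kmol.
Outlet (n = n₀ + ν ξ):
  C₂H₅OH: 348 − 1(307.3) = 40.72
  O₂: 2291 − 3(307.3) = 1369
  CO₂: 0 + 2(307.3) = 614.6
  H₂O: 0 + 3(307.3) = 921.9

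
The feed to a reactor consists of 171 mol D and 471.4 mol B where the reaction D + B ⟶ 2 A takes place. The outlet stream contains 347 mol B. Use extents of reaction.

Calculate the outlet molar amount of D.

For B: n = n₀ − 1ξ → 347 = 471.4 − 1ξ, giving ξ = 124.4 mol.
Outlet amounts (n = n₀ + ν ξ):
  D: 171 − 1(124.4) = 46.6
  B: 471.4 − 1(124.4) = 347
  A: 0 + 2(124.4) = 248.8

46.6 mol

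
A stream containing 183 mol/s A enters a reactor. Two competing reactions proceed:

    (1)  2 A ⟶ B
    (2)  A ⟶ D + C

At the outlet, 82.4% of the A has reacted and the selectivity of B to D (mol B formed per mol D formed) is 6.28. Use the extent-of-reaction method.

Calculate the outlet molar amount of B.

Conversion of A: A consumed = 0.824 × 183 = 150.8 mol/s = 2ξ₁ + 1ξ₂.
Selectivity: 1ξ₁ / (1ξ₂) = 6.28 → ξ₁ = 6.28 ξ₂.
Substitute: (2·6.28 + 1) ξ₂ = 150.8 → ξ₂ = 11.12 mol/s, ξ₁ = 69.84 mol/s.
Outlet amounts (n = n₀ + Σ ν·ξ):
  A: 183 − 2(69.84) − 1(11.12) = 32.21
  B: 0 + 1(69.84) = 69.84
  D: 0 + 1(11.12) = 11.12
  C: 0 + 1(11.12) = 11.12

69.8 mol/s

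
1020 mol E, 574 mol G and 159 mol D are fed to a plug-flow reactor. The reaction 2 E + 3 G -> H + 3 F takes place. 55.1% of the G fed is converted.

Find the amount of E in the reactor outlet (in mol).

809 mol

G reacted = 0.551 × 574 = 316.3 mol; ν_G = −3, so ξ = 316.3/3 = 105.4 mol.
Outlet amounts (n = n₀ + ν ξ):
  E: 1020 − 2(105.4) = 809.2
  G: 574 − 3(105.4) = 257.7
  H: 0 + 1(105.4) = 105.4
  F: 0 + 3(105.4) = 316.3
  D: 159 (inert)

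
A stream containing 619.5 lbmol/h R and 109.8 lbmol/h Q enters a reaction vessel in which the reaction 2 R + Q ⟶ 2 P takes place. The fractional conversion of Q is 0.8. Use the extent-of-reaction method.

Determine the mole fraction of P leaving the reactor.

0.274

Q reacted = 0.8 × 109.8 = 87.84 lbmol/h; ν_Q = −1, so ξ = 87.84/1 = 87.84 lbmol/h.
Outlet amounts (n = n₀ + ν ξ):
  R: 619.5 − 2(87.84) = 443.8
  Q: 109.8 − 1(87.84) = 21.96
  P: 0 + 2(87.84) = 175.7
Total out = 641.5 lbmol/h; y_P = 175.7 / 641.5 = 0.2739.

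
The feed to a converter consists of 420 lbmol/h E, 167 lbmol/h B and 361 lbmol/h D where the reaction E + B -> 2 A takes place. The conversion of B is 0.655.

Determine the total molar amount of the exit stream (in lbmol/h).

948 lbmol/h

B reacted = 0.655 × 167 = 109.4 lbmol/h; ν_B = −1, so ξ = 109.4/1 = 109.4 lbmol/h.
Outlet amounts (n = n₀ + ν ξ):
  E: 420 − 1(109.4) = 310.6
  B: 167 − 1(109.4) = 57.61
  A: 0 + 2(109.4) = 218.8
  D: 361 (inert)
Total out = 310.6 + 57.61 + 218.8 + 361 = 948 lbmol/h.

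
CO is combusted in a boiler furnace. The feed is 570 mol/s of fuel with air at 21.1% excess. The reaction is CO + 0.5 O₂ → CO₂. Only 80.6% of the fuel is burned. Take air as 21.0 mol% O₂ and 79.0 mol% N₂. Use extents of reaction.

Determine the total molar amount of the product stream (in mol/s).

Stoichiometric O₂ = 0.5 × 570 = 285 mol/s; O₂ fed = 285 × 1.211 = 345.1 mol/s.
N₂ fed = 345.1 × 79/21 = 1298 mol/s.
Fuel reacted = 0.806 × 570 → ξ = 459.4 mol/s.
Outlet (n = n₀ + ν ξ):
  CO: 570 − 1(459.4) = 110.6
  O₂: 345.1 − 0.5(459.4) = 115.4
  N₂: 1298 (inert)
  CO₂: 0 + 1(459.4) = 459.4
Total out = 110.6 + 115.4 + 1298 + 459.4 = 1984 mol/s.

1980 mol/s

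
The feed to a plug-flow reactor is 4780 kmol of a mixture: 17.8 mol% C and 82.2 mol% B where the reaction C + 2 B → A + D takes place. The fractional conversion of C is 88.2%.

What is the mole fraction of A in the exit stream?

C reacted = 0.882 × 850.8 = 750.4 kmol; ν_C = −1, so ξ = 750.4/1 = 750.4 kmol.
Outlet amounts (n = n₀ + ν ξ):
  C: 850.8 − 1(750.4) = 100.4
  B: 3929 − 2(750.4) = 2428
  A: 0 + 1(750.4) = 750.4
  D: 0 + 1(750.4) = 750.4
Total out = 4030 kmol; y_A = 750.4 / 4030 = 0.1862.

0.186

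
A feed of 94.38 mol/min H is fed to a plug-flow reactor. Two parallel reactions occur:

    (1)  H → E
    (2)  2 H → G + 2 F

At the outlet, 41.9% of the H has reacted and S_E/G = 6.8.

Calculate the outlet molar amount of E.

30.6 mol/min

Conversion of H: H consumed = 0.419 × 94.38 = 39.55 mol/min = 1ξ₁ + 2ξ₂.
Selectivity: 1ξ₁ / (1ξ₂) = 6.8 → ξ₁ = 6.8 ξ₂.
Substitute: (1·6.8 + 2) ξ₂ = 39.55 → ξ₂ = 4.494 mol/min, ξ₁ = 30.56 mol/min.
Outlet amounts (n = n₀ + Σ ν·ξ):
  H: 94.38 − 1(30.56) − 2(4.494) = 54.83
  E: 0 + 1(30.56) = 30.56
  G: 0 + 1(4.494) = 4.494
  F: 0 + 2(4.494) = 8.988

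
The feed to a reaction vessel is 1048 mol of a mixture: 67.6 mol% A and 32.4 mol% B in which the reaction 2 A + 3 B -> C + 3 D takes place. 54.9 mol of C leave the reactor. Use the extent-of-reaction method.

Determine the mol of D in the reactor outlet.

For C: n = n₀ + 1ξ → 54.9 = 0 + 1ξ, giving ξ = 54.9 mol.
Outlet amounts (n = n₀ + ν ξ):
  A: 708.4 − 2(54.9) = 598.6
  B: 339.6 − 3(54.9) = 174.9
  C: 0 + 1(54.9) = 54.9
  D: 0 + 3(54.9) = 164.7

165 mol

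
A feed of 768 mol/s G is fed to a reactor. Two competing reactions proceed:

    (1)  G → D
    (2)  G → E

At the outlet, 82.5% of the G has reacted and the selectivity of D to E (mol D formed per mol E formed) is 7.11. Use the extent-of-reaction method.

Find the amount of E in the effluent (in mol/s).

Conversion of G: G consumed = 0.825 × 768 = 633.6 mol/s = 1ξ₁ + 1ξ₂.
Selectivity: 1ξ₁ / (1ξ₂) = 7.11 → ξ₁ = 7.11 ξ₂.
Substitute: (1·7.11 + 1) ξ₂ = 633.6 → ξ₂ = 78.13 mol/s, ξ₁ = 555.5 mol/s.
Outlet amounts (n = n₀ + Σ ν·ξ):
  G: 768 − 1(555.5) − 1(78.13) = 134.4
  D: 0 + 1(555.5) = 555.5
  E: 0 + 1(78.13) = 78.13

78.1 mol/s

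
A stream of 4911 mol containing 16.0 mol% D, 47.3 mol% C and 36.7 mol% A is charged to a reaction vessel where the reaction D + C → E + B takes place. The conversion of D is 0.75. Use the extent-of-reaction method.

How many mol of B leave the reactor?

589 mol

D reacted = 0.75 × 785.8 = 589.3 mol; ν_D = −1, so ξ = 589.3/1 = 589.3 mol.
Outlet amounts (n = n₀ + ν ξ):
  D: 785.8 − 1(589.3) = 196.4
  C: 2323 − 1(589.3) = 1734
  E: 0 + 1(589.3) = 589.3
  B: 0 + 1(589.3) = 589.3
  A: 1802 (inert)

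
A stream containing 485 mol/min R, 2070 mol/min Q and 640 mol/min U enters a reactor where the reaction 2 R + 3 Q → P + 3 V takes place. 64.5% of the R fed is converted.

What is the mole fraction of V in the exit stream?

R reacted = 0.645 × 485 = 312.8 mol/min; ν_R = −2, so ξ = 312.8/2 = 156.4 mol/min.
Outlet amounts (n = n₀ + ν ξ):
  R: 485 − 2(156.4) = 172.2
  Q: 2070 − 3(156.4) = 1601
  P: 0 + 1(156.4) = 156.4
  V: 0 + 3(156.4) = 469.2
  U: 640 (inert)
Total out = 3039 mol/min; y_V = 469.2 / 3039 = 0.1544.

0.154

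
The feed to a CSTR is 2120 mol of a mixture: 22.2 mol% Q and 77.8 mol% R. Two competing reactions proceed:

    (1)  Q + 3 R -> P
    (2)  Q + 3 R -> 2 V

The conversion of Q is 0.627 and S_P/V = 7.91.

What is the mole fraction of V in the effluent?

0.028

Conversion of Q: Q consumed = 0.627 × 470.6 = 295.1 mol = 1ξ₁ + 1ξ₂.
Selectivity: 1ξ₁ / (2ξ₂) = 7.91 → ξ₁ = 15.82 ξ₂.
Substitute: (1·15.82 + 1) ξ₂ = 295.1 → ξ₂ = 17.54 mol, ξ₁ = 277.5 mol.
Outlet amounts (n = n₀ + Σ ν·ξ):
  Q: 470.6 − 1(277.5) − 1(17.54) = 175.5
  R: 1649 − 3(277.5) − 3(17.54) = 764.1
  P: 0 + 1(277.5) = 277.5
  V: 0 + 2(17.54) = 35.09
Total out = 1252 mol; y_V = 35.09 / 1252 = 0.02802.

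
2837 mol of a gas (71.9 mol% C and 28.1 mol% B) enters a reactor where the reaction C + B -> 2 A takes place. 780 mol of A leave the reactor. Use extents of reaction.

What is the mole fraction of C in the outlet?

0.582

For A: n = n₀ + 2ξ → 780 = 0 + 2ξ, giving ξ = 390 mol.
Outlet amounts (n = n₀ + ν ξ):
  C: 2040 − 1(390) = 1650
  B: 797.2 − 1(390) = 407.2
  A: 0 + 2(390) = 780
Total out = 2837 mol; y_C = 1650 / 2837 = 0.5815.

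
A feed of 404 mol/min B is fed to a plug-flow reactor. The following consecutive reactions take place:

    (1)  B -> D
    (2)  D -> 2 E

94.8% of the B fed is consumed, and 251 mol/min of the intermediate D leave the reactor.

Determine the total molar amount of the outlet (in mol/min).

536 mol/min

Conversion of B: B consumed = 1ξ₁ = 0.948 × 404 → ξ₁ = 383 mol/min.
D balance: n_D = 0 + 1ξ₁ − 1ξ₂ = 251 → ξ₂ = (1·383 − 251)/1 = 132 mol/min.
Outlet amounts (n = n₀ + Σ ν·ξ):
  B: 404 − 1(383) = 21.01
  D: 0 + 1(383) − 1(132) = 251
  E: 0 + 2(132) = 264
Total out = 21.01 + 251 + 264 = 536 mol/min.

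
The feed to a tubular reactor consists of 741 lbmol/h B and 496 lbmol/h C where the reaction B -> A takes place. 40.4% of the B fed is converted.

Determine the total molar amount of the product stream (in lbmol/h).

1240 lbmol/h

B reacted = 0.404 × 741 = 299.4 lbmol/h; ν_B = −1, so ξ = 299.4/1 = 299.4 lbmol/h.
Outlet amounts (n = n₀ + ν ξ):
  B: 741 − 1(299.4) = 441.6
  A: 0 + 1(299.4) = 299.4
  C: 496 (inert)
Total out = 441.6 + 299.4 + 496 = 1237 lbmol/h.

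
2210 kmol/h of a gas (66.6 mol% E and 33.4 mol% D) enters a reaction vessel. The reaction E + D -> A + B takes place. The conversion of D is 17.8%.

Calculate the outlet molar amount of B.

131 kmol/h

D reacted = 0.178 × 738.1 = 131.4 kmol/h; ν_D = −1, so ξ = 131.4/1 = 131.4 kmol/h.
Outlet amounts (n = n₀ + ν ξ):
  E: 1472 − 1(131.4) = 1340
  D: 738.1 − 1(131.4) = 606.8
  A: 0 + 1(131.4) = 131.4
  B: 0 + 1(131.4) = 131.4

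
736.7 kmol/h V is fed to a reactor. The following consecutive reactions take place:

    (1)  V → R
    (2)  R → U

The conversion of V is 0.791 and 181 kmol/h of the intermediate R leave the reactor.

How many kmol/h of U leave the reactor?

Conversion of V: V consumed = 1ξ₁ = 0.791 × 736.7 → ξ₁ = 582.7 kmol/h.
R balance: n_R = 0 + 1ξ₁ − 1ξ₂ = 181 → ξ₂ = (1·582.7 − 181)/1 = 401.7 kmol/h.
Outlet amounts (n = n₀ + Σ ν·ξ):
  V: 736.7 − 1(582.7) = 154
  R: 0 + 1(582.7) − 1(401.7) = 181
  U: 0 + 1(401.7) = 401.7

402 kmol/h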